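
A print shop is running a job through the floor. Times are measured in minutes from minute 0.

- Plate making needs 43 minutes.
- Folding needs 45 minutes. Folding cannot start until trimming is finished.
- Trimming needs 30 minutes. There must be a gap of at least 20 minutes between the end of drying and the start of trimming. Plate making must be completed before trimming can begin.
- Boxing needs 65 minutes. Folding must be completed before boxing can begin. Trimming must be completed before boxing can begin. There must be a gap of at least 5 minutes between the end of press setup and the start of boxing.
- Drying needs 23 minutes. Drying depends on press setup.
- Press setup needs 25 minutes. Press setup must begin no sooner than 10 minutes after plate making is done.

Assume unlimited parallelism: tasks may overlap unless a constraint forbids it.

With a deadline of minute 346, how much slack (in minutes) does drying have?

85

Nothing blocks plate making, so it runs from minute 0 to minute 43.
After plate making (finishes minute 43, plus 10-minute gap → minute 53), press setup can start at minute 53 and finishes at minute 78.
Drying cannot begin until press setup (finishes minute 78). It runs from minute 78 to 78 + 23 = minute 101.

Working backward from the deadline:
Boxing has no dependents, so it just needs to finish by minute 346. Starting by 346 − 65 = minute 281 achieves that.
Folding must finish before boxing (must start by minute 281). With a 45-minute duration, folding must start by 281 − 45 = minute 236.
Trimming has several dependents: folding (must start by minute 236); boxing (must start by minute 281). The earliest of those limits is minute 236, so trimming must start by 236 − 30 = minute 206.
Drying must finish before trimming (must start by minute 206, minus 20-minute gap → minute 186). With a 23-minute duration, drying must start by 186 − 23 = minute 163.
So drying can start as early as minute 78 and as late as minute 163, giving 163 − 78 = 85 minutes of slack.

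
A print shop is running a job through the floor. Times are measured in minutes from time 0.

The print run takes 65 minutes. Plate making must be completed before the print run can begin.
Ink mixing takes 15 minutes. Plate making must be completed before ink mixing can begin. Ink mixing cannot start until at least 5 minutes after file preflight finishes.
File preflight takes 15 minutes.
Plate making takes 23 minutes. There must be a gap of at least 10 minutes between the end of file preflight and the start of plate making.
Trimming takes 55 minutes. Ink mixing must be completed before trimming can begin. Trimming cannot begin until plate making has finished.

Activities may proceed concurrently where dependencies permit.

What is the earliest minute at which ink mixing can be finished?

63

File preflight can start immediately at minute 0; it finishes at minute 15.
Plate making cannot begin until file preflight (finishes minute 15, plus 10-minute gap → minute 25). It runs from minute 25 to 25 + 23 = minute 48.
Ink mixing cannot start until plate making (finishes minute 48); file preflight (finishes minute 15, plus 5-minute gap → minute 20). The controlling bound is minute 48, so ink mixing finishes at 48 + 15 = minute 63.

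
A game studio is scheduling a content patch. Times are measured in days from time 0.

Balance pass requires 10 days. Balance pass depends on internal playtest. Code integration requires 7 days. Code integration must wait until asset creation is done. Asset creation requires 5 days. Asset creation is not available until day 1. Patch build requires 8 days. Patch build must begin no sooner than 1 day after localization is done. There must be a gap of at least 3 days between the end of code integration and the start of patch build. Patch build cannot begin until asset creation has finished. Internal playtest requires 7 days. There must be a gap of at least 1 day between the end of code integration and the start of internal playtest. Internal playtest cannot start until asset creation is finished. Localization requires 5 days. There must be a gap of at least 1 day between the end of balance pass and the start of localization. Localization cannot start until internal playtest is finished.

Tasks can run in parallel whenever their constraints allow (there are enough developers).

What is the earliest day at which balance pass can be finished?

After its own release at day 1, asset creation can start at day 1 and finishes at day 6.
Code integration cannot begin until asset creation (finishes day 6). It runs from day 6 to 6 + 7 = day 13.
Internal playtest has to wait for code integration (finishes day 13, plus 1-day gap → day 14); asset creation (finishes day 6). The latest of these is day 14, so internal playtest runs day 14 to 14 + 7 = day 21.
Balance pass waits on internal playtest (finishes day 21), so it starts at day 21 and finishes at 21 + 10 = day 31.

31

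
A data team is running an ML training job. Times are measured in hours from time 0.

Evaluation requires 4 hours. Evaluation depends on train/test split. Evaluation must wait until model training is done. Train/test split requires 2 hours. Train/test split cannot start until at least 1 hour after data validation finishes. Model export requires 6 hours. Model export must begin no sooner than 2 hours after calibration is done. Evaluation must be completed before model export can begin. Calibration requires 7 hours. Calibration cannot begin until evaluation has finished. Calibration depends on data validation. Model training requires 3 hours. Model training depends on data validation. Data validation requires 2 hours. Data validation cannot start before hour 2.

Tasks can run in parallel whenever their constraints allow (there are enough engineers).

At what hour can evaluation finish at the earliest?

Data validation waits on its own release at hour 2, so it starts at hour 2 and finishes at 2 + 2 = hour 4.
Model training cannot begin until data validation (finishes hour 4). It runs from hour 4 to 4 + 3 = hour 7.
After data validation (finishes hour 4, plus 1-hour gap → hour 5), train/test split can start at hour 5 and finishes at hour 7.
Evaluation needs all of train/test split (finishes hour 7); model training (finishes hour 7). That puts its earliest start at hour 7; it finishes at 7 + 4 = hour 11.

11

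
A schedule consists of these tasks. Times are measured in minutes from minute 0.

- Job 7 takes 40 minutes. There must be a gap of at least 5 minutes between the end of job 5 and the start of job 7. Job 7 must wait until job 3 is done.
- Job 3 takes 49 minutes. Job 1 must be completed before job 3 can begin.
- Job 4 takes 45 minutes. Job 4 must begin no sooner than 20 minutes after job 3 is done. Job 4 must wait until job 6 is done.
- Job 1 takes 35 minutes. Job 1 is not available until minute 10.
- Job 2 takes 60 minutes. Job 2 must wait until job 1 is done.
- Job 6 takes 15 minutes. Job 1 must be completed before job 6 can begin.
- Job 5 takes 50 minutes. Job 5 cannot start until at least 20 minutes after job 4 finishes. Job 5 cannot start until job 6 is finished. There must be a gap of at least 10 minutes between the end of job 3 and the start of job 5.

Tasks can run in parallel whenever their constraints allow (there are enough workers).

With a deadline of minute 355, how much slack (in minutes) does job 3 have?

81

After its own release at minute 10, job 1 can start at minute 10 and finishes at minute 45.
After job 1 (finishes minute 45), job 3 can start at minute 45 and finishes at minute 94.

Working backward from the deadline:
To finish by minute 355, job 7 (duration 40) must start no later than minute 315.
Since job 7 (must start by minute 315, minus 5-minute gap → minute 310) depends on it, job 5 must finish by minute 310. Backing off its 50-minute duration gives a latest start of minute 260.
Job 4 has to be done before job 5 (must start by minute 260, minus 20-minute gap → minute 240). That means finishing by minute 240, i.e. starting by 240 − 45 = minute 195.
Job 3 has several dependents: job 4 (must start by minute 195, minus 20-minute gap → minute 175); job 5 (must start by minute 260, minus 10-minute gap → minute 250); job 7 (must start by minute 315). The earliest of those limits is minute 175, so job 3 must start by 175 − 49 = minute 126.
So job 3 can start as early as minute 45 and as late as minute 126, giving 126 − 45 = 81 minutes of slack.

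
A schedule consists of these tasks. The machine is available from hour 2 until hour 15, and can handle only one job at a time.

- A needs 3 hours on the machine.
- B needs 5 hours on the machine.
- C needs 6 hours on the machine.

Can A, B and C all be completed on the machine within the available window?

No

The machine window is 15 − 2 = 13 hours.
Running back to back, the jobs need 3 + 5 + 6 = 14 hours on the machine.
Since 14 > 13, they cannot all fit.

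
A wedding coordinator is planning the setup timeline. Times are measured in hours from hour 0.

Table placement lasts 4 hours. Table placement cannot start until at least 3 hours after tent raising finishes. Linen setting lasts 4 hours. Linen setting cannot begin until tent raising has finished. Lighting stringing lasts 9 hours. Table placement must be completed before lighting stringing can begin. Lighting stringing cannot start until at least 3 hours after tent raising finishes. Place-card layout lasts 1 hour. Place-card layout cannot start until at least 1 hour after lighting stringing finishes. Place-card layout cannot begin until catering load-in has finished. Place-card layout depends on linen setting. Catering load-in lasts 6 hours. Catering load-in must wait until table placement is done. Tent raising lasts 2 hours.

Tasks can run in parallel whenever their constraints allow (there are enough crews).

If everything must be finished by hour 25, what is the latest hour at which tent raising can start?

Nothing follows place-card layout; the deadline of hour 25 is its only limit. It must start by 25 − 1 = hour 24.
Lighting stringing has to be done before place-card layout (must start by hour 24, minus 1-hour gap → hour 23). That means finishing by hour 23, i.e. starting by 23 − 9 = hour 14.
Catering load-in has to be done before place-card layout (must start by hour 24). That means finishing by hour 24, i.e. starting by 24 − 6 = hour 18.
Table placement feeds lighting stringing (must start by hour 14); catering load-in (must start by hour 18). Taking the minimum, table placement must finish by hour 14 and start by 14 − 4 = hour 10.
Since place-card layout (must start by hour 24) depends on it, linen setting must finish by hour 24. Backing off its 4-hour duration gives a latest start of hour 20.
Tent raising feeds table placement (must start by hour 10, minus 3-hour gap → hour 7); linen setting (must start by hour 20); lighting stringing (must start by hour 14, minus 3-hour gap → hour 11). Taking the minimum, tent raising must finish by hour 7 and start by 7 − 2 = hour 5.

5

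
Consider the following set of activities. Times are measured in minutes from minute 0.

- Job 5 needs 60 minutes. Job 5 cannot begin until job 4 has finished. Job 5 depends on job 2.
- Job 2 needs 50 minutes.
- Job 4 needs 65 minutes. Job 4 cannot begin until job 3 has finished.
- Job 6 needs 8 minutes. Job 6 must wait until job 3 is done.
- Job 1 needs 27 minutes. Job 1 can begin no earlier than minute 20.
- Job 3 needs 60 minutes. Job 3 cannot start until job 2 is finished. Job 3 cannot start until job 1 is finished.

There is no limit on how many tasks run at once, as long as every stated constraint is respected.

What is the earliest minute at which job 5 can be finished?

Nothing blocks job 2, so it runs from minute 0 to minute 50.
Job 1 waits on its own release at minute 20, so it starts at minute 20 and finishes at 20 + 27 = minute 47.
Job 3 needs all of job 2 (finishes minute 50); job 1 (finishes minute 47). That puts its earliest start at minute 50; it finishes at 50 + 60 = minute 110.
Job 4 cannot begin until job 3 (finishes minute 110). It runs from minute 110 to 110 + 65 = minute 175.
Job 5 has to wait for job 4 (finishes minute 175); job 2 (finishes minute 50). The latest of these is minute 175, so job 5 runs minute 175 to 175 + 60 = minute 235.

235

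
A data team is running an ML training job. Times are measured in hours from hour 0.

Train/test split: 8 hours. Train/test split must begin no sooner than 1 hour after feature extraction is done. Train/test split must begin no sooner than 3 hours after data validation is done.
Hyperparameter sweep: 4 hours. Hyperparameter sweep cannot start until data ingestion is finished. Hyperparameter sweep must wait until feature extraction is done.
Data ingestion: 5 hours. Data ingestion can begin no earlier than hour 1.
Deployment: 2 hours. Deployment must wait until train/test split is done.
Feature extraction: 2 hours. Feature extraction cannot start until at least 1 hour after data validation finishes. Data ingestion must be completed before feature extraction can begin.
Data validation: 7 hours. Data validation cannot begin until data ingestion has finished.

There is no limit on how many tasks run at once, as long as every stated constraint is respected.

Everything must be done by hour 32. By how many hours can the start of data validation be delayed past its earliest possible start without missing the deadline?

Data ingestion waits on its own release at hour 1, so it starts at hour 1 and finishes at 1 + 5 = hour 6.
Data validation cannot begin until data ingestion (finishes hour 6). It runs from hour 6 to 6 + 7 = hour 13.

Working backward from the deadline:
Nothing follows deployment; the deadline of hour 32 is its only limit. It must start by 32 − 2 = hour 30.
Train/test split has to be done before deployment (must start by hour 30). That means finishing by hour 30, i.e. starting by 30 − 8 = hour 22.
Hyperparameter sweep has no dependents, so it just needs to finish by hour 32. Starting by 32 − 4 = hour 28 achieves that.
Feature extraction feeds train/test split (must start by hour 22, minus 1-hour gap → hour 21); hyperparameter sweep (must start by hour 28). Taking the minimum, feature extraction must finish by hour 21 and start by 21 − 2 = hour 19.
Data validation feeds feature extraction (must start by hour 19, minus 1-hour gap → hour 18); train/test split (must start by hour 22, minus 3-hour gap → hour 19). Taking the minimum, data validation must finish by hour 18 and start by 18 − 7 = hour 11.
So data validation can start as early as hour 6 and as late as hour 11, giving 11 − 6 = 5 hours of slack.

5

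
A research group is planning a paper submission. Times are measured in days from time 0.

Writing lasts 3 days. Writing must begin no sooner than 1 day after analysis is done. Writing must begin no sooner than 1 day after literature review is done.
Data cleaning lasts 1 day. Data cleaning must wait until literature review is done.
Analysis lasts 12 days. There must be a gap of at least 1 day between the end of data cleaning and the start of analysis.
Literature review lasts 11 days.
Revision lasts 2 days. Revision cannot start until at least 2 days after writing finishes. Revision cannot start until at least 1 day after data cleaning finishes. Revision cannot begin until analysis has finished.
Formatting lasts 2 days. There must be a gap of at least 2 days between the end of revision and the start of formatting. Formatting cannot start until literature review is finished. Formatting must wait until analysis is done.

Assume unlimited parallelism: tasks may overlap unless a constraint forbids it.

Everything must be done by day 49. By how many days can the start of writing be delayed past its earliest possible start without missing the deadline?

12

Literature review can start immediately at day 0; it finishes at day 11.
After literature review (finishes day 11), data cleaning can start at day 11 and finishes at day 12.
Analysis cannot begin until data cleaning (finishes day 12, plus 1-day gap → day 13). It runs from day 13 to 13 + 12 = day 25.
Writing cannot start until analysis (finishes day 25, plus 1-day gap → day 26); literature review (finishes day 11, plus 1-day gap → day 12). The controlling bound is day 26, so writing finishes at 26 + 3 = day 29.

Working backward from the deadline:
To finish by day 49, formatting (duration 2) must start no later than day 47.
Revision feeds into formatting (must start by day 47, minus 2-day gap → day 45); so revision must finish by day 45 and therefore start by day 43.
Since revision (must start by day 43, minus 2-day gap → day 41) depends on it, writing must finish by day 41. Backing off its 3-day duration gives a latest start of day 38.
So writing can start as early as day 26 and as late as day 38, giving 38 − 26 = 12 days of slack.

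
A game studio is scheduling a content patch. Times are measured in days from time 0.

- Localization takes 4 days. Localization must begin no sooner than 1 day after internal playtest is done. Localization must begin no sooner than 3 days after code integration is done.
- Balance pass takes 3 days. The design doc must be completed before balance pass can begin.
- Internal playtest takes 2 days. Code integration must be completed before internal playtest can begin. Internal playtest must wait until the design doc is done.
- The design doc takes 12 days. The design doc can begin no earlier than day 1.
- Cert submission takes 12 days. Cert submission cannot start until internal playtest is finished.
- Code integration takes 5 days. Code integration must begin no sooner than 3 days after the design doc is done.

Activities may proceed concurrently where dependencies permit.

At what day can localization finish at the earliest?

The design doc waits on its own release at day 1, so it starts at day 1 and finishes at 1 + 12 = day 13.
After the design doc (finishes day 13, plus 3-day gap → day 16), code integration can start at day 16 and finishes at day 21.
Internal playtest has to wait for code integration (finishes day 21); the design doc (finishes day 13). The latest of these is day 21, so internal playtest runs day 21 to 21 + 2 = day 23.
Localization needs all of internal playtest (finishes day 23, plus 1-day gap → day 24); code integration (finishes day 21, plus 3-day gap → day 24). That puts its earliest start at day 24; it finishes at 24 + 4 = day 28.

28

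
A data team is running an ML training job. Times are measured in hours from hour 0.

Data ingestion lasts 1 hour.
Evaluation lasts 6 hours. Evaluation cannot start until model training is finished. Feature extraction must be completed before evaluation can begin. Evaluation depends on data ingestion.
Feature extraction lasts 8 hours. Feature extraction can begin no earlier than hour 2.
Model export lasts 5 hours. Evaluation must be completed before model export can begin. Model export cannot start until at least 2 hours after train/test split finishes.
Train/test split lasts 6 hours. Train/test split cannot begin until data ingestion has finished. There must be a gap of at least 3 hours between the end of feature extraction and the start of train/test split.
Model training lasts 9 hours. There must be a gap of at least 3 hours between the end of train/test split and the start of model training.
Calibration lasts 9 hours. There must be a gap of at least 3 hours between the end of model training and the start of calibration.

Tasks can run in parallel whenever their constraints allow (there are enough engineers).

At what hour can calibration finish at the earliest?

43

After its own release at hour 2, feature extraction can start at hour 2 and finishes at hour 10.
Data ingestion can start immediately at hour 0; it finishes at hour 1.
For train/test split: data ingestion (finishes hour 1); feature extraction (finishes hour 10, plus 3-hour gap → hour 13). Taking the maximum gives a start of hour 13, and it finishes at 13 + 6 = hour 19.
After train/test split (finishes hour 19, plus 3-hour gap → hour 22), model training can start at hour 22 and finishes at hour 31.
After model training (finishes hour 31, plus 3-hour gap → hour 34), calibration can start at hour 34 and finishes at hour 43.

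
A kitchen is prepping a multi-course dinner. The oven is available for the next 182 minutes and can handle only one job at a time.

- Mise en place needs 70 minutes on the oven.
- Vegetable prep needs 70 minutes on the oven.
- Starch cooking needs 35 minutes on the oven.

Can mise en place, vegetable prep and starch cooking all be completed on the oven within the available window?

Yes

Running back to back, the jobs need 70 + 70 + 35 = 175 minutes on the oven.
Since 175 ≤ 182, they fit within the window.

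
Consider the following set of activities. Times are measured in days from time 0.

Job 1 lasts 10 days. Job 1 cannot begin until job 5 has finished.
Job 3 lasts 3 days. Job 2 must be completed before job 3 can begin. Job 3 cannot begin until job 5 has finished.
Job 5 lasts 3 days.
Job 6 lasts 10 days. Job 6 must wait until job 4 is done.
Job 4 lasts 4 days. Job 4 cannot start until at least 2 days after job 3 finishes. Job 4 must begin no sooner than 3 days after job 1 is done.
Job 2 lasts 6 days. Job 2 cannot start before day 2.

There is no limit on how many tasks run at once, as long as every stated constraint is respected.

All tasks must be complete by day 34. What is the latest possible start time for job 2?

9

To finish by day 34, job 6 (duration 10) must start no later than day 24.
Job 4 has to be done before job 6 (must start by day 24). That means finishing by day 24, i.e. starting by 24 − 4 = day 20.
Job 3 feeds into job 4 (must start by day 20, minus 2-day gap → day 18); so job 3 must finish by day 18 and therefore start by day 15.
Job 2 has to be done before job 3 (must start by day 15). That means finishing by day 15, i.e. starting by 15 − 6 = day 9.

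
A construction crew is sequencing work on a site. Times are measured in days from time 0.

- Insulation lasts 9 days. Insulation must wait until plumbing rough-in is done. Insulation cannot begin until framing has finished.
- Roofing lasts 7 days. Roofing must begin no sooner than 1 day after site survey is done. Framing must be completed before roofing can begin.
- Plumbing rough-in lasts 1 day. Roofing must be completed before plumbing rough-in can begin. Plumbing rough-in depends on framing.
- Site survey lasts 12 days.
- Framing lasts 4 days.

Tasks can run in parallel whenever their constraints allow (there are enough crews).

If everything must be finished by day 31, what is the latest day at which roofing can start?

Nothing follows insulation; the deadline of day 31 is its only limit. It must start by 31 − 9 = day 22.
Since insulation (must start by day 22) depends on it, plumbing rough-in must finish by day 22. Backing off its 1-day duration gives a latest start of day 21.
Since plumbing rough-in (must start by day 21) depends on it, roofing must finish by day 21. Backing off its 7-day duration gives a latest start of day 14.

14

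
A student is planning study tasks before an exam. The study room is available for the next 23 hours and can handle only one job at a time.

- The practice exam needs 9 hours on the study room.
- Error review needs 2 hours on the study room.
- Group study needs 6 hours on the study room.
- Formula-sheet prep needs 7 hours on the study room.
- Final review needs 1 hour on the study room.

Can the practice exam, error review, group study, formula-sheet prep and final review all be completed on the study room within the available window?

No

Running back to back, the jobs need 9 + 2 + 6 + 7 + 1 = 25 hours on the study room.
Since 25 > 23, they cannot all fit.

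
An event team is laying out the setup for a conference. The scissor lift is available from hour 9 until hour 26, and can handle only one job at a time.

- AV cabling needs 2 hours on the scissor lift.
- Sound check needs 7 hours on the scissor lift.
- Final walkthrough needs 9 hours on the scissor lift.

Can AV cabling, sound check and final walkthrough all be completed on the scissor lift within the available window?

No

The scissor lift window is 26 − 9 = 17 hours.
Running back to back, the jobs need 2 + 7 + 9 = 18 hours on the scissor lift.
Since 18 > 17, they cannot all fit.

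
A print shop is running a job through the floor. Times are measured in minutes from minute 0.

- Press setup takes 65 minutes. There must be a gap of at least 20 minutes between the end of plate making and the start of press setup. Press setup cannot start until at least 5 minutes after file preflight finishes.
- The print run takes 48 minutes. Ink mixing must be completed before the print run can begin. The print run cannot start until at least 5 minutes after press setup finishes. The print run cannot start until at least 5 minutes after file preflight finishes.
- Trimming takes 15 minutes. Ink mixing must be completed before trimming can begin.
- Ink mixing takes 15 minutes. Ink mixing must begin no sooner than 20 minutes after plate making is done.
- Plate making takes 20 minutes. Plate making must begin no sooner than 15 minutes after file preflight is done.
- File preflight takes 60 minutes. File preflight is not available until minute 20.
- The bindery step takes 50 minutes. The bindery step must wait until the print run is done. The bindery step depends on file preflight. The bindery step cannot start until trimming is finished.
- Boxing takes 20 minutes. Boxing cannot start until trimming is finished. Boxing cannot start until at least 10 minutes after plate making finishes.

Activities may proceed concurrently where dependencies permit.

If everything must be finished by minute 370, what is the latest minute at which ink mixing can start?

257

Nothing follows the bindery step; the deadline of minute 370 is its only limit. It must start by 370 − 50 = minute 320.
Since the bindery step (must start by minute 320) depends on it, the print run must finish by minute 320. Backing off its 48-minute duration gives a latest start of minute 272.
To finish by minute 370, boxing (duration 20) must start no later than minute 350.
Trimming must finish in time for the bindery step (must start by minute 320); boxing (must start by minute 350). The tightest is minute 320, so trimming must start by 320 − 15 = minute 305.
For ink mixing: the print run (must start by minute 272); trimming (must start by minute 305). The most restrictive is minute 272; with a 15-minute duration, ink mixing must start by minute 257.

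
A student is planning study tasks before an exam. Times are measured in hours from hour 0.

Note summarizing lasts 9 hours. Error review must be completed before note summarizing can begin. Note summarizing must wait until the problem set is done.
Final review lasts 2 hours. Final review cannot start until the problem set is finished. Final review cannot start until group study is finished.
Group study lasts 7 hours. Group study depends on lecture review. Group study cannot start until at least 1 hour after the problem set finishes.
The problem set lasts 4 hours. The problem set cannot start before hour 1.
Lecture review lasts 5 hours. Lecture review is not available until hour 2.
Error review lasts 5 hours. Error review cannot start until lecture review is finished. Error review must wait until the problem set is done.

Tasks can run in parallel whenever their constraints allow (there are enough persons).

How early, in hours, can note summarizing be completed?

21

The problem set cannot begin until its own release at hour 1. It runs from hour 1 to 1 + 4 = hour 5.
Lecture review cannot begin until its own release at hour 2. It runs from hour 2 to 2 + 5 = hour 7.
Error review has to wait for lecture review (finishes hour 7); the problem set (finishes hour 5). The latest of these is hour 7, so error review runs hour 7 to 7 + 5 = hour 12.
Note summarizing has to wait for error review (finishes hour 12); the problem set (finishes hour 5). The latest of these is hour 12, so note summarizing runs hour 12 to 12 + 9 = hour 21.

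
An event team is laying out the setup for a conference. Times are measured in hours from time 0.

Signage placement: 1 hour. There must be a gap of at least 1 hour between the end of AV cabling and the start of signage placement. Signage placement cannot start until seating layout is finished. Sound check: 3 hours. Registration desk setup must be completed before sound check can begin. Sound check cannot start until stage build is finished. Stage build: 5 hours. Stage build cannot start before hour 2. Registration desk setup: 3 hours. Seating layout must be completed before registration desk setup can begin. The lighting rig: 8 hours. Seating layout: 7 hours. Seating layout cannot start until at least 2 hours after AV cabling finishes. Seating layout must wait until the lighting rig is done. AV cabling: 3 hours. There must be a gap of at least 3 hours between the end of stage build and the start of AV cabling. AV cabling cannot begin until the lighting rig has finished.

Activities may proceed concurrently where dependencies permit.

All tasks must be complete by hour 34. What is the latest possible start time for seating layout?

Sound check has no dependents, so it just needs to finish by hour 34. Starting by 34 − 3 = hour 31 achieves that.
Registration desk setup has to be done before sound check (must start by hour 31). That means finishing by hour 31, i.e. starting by 31 − 3 = hour 28.
Nothing follows signage placement; the deadline of hour 34 is its only limit. It must start by 34 − 1 = hour 33.
For seating layout: registration desk setup (must start by hour 28); signage placement (must start by hour 33). The most restrictive is hour 28; with a 7-hour duration, seating layout must start by hour 21.

21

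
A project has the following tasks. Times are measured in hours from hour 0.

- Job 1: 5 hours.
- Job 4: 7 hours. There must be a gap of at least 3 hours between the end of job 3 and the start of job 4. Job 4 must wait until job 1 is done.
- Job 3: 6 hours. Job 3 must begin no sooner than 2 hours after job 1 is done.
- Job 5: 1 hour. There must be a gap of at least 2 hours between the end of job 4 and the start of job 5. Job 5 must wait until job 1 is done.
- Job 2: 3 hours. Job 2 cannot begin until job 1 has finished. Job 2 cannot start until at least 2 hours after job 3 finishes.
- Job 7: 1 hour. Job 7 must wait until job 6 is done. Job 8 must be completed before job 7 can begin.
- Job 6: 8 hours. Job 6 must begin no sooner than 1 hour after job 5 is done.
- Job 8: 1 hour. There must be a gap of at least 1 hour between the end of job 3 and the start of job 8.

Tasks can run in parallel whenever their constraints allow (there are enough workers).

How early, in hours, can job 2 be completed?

Job 1 can start immediately at hour 0; it finishes at hour 5.
Job 3 waits on job 1 (finishes hour 5, plus 2-hour gap → hour 7), so it starts at hour 7 and finishes at 7 + 6 = hour 13.
For job 2: job 1 (finishes hour 5); job 3 (finishes hour 13, plus 2-hour gap → hour 15). Taking the maximum gives a start of hour 15, and it finishes at 15 + 3 = hour 18.

18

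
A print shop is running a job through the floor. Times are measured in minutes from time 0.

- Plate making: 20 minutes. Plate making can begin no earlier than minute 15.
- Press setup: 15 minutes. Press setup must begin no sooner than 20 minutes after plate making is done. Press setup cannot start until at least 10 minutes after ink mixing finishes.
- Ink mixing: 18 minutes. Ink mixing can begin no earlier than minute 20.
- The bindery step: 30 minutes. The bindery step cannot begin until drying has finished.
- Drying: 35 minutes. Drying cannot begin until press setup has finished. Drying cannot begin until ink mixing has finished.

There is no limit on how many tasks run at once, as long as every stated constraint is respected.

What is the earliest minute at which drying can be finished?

105

Ink mixing cannot begin until its own release at minute 20. It runs from minute 20 to 20 + 18 = minute 38.
After its own release at minute 15, plate making can start at minute 15 and finishes at minute 35.
For press setup: plate making (finishes minute 35, plus 20-minute gap → minute 55); ink mixing (finishes minute 38, plus 10-minute gap → minute 48). Taking the maximum gives a start of minute 55, and it finishes at 55 + 15 = minute 70.
Drying has to wait for press setup (finishes minute 70); ink mixing (finishes minute 38). The latest of these is minute 70, so drying runs minute 70 to 70 + 35 = minute 105.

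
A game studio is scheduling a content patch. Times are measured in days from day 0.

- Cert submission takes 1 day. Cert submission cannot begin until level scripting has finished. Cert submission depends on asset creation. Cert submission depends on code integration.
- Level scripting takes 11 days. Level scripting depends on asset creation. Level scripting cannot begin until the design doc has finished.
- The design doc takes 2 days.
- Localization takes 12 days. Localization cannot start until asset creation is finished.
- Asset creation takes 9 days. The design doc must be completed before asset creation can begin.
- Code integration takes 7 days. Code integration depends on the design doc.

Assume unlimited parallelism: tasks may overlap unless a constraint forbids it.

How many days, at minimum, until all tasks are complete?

Nothing blocks the design doc, so it runs from day 0 to day 2.
After the design doc (finishes day 2), code integration can start at day 2 and finishes at day 9.
Asset creation cannot begin until the design doc (finishes day 2). It runs from day 2 to 2 + 9 = day 11.
Localization cannot begin until asset creation (finishes day 11). It runs from day 11 to 11 + 12 = day 23.
Level scripting has to wait for asset creation (finishes day 11); the design doc (finishes day 2). The latest of these is day 11, so level scripting runs day 11 to 11 + 11 = day 22.
For cert submission: level scripting (finishes day 22); asset creation (finishes day 11); code integration (finishes day 9). Taking the maximum gives a start of day 22, and it finishes at 22 + 1 = day 23.
All tasks are finished once the last one completes. Finish times: The design doc at 2, Asset creation at 11, Level scripting at 22, Code integration at 9, Localization at 23, Cert submission at 23. The latest is day 23.

23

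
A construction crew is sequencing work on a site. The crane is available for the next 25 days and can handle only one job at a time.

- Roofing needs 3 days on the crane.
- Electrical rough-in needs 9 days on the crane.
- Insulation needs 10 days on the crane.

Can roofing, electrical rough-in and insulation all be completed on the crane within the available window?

Yes

Running back to back, the jobs need 3 + 9 + 10 = 22 days on the crane.
Since 22 ≤ 25, they fit within the window.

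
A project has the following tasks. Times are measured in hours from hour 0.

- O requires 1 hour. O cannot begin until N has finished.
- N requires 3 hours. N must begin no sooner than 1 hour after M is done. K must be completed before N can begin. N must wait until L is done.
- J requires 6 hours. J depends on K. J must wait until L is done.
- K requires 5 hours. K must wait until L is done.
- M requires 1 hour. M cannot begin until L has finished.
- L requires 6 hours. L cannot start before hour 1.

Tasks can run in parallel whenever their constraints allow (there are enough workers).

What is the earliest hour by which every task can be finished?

L waits on its own release at hour 1, so it starts at hour 1 and finishes at 1 + 6 = hour 7.
M cannot begin until L (finishes hour 7). It runs from hour 7 to 7 + 1 = hour 8.
K waits on L (finishes hour 7), so it starts at hour 7 and finishes at 7 + 5 = hour 12.
N needs all of M (finishes hour 8, plus 1-hour gap → hour 9); K (finishes hour 12); L (finishes hour 7). That puts its earliest start at hour 12; it finishes at 12 + 3 = hour 15.
O cannot begin until N (finishes hour 15). It runs from hour 15 to 15 + 1 = hour 16.
J has to wait for K (finishes hour 12); L (finishes hour 7). The latest of these is hour 12, so J runs hour 12 to 12 + 6 = hour 18.
All tasks are finished once the last one completes. Finish times: J at 18, K at 12, L at 7, M at 8, N at 15, O at 16. The latest is hour 18.

18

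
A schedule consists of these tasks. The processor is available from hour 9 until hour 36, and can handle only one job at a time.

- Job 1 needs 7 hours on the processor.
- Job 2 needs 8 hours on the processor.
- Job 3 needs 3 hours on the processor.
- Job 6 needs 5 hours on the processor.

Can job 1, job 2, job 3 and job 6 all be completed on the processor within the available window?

Yes

The processor window is 36 − 9 = 27 hours.
Running back to back, the jobs need 7 + 8 + 3 + 5 = 23 hours on the processor.
Since 23 ≤ 27, they fit within the window.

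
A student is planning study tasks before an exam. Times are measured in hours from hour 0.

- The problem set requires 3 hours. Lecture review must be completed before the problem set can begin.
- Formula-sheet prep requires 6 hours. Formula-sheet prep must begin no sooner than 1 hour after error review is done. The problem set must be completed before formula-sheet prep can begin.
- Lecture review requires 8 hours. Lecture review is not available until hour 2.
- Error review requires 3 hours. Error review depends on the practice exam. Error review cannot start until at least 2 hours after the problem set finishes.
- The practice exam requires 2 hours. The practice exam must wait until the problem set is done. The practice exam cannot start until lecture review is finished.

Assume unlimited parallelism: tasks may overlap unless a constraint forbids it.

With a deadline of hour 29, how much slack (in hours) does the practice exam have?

Lecture review cannot begin until its own release at hour 2. It runs from hour 2 to 2 + 8 = hour 10.
The problem set waits on lecture review (finishes hour 10), so it starts at hour 10 and finishes at 10 + 3 = hour 13.
For the practice exam: the problem set (finishes hour 13); lecture review (finishes hour 10). Taking the maximum gives a start of hour 13, and it finishes at 13 + 2 = hour 15.

Working backward from the deadline:
Formula-sheet prep must finish by hour 29; it takes 6 hours, so it must start by 29 − 6 = hour 23.
Since formula-sheet prep (must start by hour 23, minus 1-hour gap → hour 22) depends on it, error review must finish by hour 22. Backing off its 3-hour duration gives a latest start of hour 19.
The practice exam must finish before error review (must start by hour 19). With a 2-hour duration, the practice exam must start by 19 − 2 = hour 17.
So the practice exam can start as early as hour 13 and as late as hour 17, giving 17 − 13 = 4 hours of slack.

4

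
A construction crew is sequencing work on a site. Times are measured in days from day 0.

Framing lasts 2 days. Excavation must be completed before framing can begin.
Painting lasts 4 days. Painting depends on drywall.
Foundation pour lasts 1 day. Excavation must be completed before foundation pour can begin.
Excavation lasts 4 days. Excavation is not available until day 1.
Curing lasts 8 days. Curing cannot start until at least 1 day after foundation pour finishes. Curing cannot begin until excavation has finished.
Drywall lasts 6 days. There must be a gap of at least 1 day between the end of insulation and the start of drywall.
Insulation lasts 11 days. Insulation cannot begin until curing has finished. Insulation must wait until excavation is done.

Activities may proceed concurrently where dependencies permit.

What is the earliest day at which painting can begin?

Excavation waits on its own release at day 1, so it starts at day 1 and finishes at 1 + 4 = day 5.
After excavation (finishes day 5), foundation pour can start at day 5 and finishes at day 6.
Curing has to wait for foundation pour (finishes day 6, plus 1-day gap → day 7); excavation (finishes day 5). The latest of these is day 7, so curing runs day 7 to 7 + 8 = day 15.
For insulation: curing (finishes day 15); excavation (finishes day 5). Taking the maximum gives a start of day 15, and it finishes at 15 + 11 = day 26.
After insulation (finishes day 26, plus 1-day gap → day 27), drywall can start at day 27 and finishes at day 33.
Painting waits on drywall (finishes day 33), so the earliest it can start is day 33.

33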